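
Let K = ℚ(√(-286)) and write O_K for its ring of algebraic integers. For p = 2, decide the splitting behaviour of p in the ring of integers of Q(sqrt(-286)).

ramified

-286 mod 4 = 2, hence disc K = 4·(-286) = -1144 and O_K = ℤ[√-286].
Ramification test: 2 | -1144. The prime 2 ramifies in K.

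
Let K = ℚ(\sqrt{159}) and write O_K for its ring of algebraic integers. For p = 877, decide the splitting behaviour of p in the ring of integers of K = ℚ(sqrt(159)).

Since 159 ≢ 1 mod 4, the ring of integers is ℤ[√159] with discriminant 4·159 = 636.
Since gcd(877, 636) = 1 the prime 877 does not ramify.
Euler's criterion: 159^438 mod 877 = 1. Thus (159|877) = 1.
d is a quadratic residue mod p, hence 877 splits in O_K.

p splits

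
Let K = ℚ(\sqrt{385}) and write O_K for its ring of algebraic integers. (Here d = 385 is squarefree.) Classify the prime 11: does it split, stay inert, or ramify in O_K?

385 mod 4 = 1, hence disc K = 385 and O_K = ℤ[(1+√385)/2].
11 divides disc(K) = 385, so 11 ramifies.

ramified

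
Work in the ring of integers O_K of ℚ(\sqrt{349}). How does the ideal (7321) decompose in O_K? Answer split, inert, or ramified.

Since 349 ≡ 1 mod 4, the ring of integers is ℤ[(1+√349)/2] with discriminant 349.
Since gcd(7321, 349) = 1 the prime 7321 does not ramify.
Compute (349/7321) via Euler: 349^((7321-1)/2) mod 7321 = 7320, so (349/7321) = -1.
Legendre symbol -1 ⇒ 7321 is inert.

inert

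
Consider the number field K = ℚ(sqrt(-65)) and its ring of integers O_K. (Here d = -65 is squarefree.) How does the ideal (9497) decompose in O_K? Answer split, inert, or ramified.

split

-65 mod 4 = 3, hence disc K = 4·(-65) = -260 and O_K = ℤ[√-65].
9497 ∤ -260, so 9497 is unramified.
Compute (-65/9497) via Euler: 9432^((9497-1)/2) mod 9497 = 1, so (-65/9497) = 1.
d is a quadratic residue mod p, hence 9497 splits in O_K.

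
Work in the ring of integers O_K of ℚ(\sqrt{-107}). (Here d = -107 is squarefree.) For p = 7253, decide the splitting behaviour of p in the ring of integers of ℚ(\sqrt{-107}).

d = -107 ≡ 1 (mod 4), so O_K = ℤ[(1+√-107)/2] and disc(K) = d = -107.
disc(K) = -107 is not divisible by 7253; 7253 is unramified.
Legendre symbol by Euler's criterion: (-107/7253) ≡ (-107)^3626 ≡ 7252 (mod 7253), i.e. (-107/7253) = -1.
d is a non-residue mod p, hence 7253 remains inert in O_K.

7253 remains inert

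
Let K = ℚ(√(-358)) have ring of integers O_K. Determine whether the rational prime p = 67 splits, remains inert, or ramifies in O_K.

p is inert

Since -358 ≢ 1 mod 4, the ring of integers is ℤ[√-358] with discriminant 4·(-358) = -1432.
67 ∤ -1432, so 67 is unramified.
Legendre symbol by Euler's criterion: (-358/67) ≡ (-358)^33 ≡ 66 (mod 67), i.e. (-358/67) = -1.
d is a non-residue mod p, hence 67 remains inert in O_K.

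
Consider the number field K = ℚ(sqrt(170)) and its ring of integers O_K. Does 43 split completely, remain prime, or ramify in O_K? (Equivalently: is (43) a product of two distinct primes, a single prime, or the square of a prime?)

170 mod 4 = 2, hence disc K = 4·170 = 680 and O_K = ℤ[√170].
Since gcd(43, 680) = 1 the prime 43 does not ramify.
Compute (170/43) via Euler: 41^((43-1)/2) mod 43 = 1, so (170/43) = 1.
d is a quadratic residue mod p, hence 43 splits in O_K.

p splits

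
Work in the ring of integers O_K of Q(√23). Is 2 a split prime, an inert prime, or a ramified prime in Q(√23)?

Since 23 ≢ 1 mod 4, the ring of integers is ℤ[√23] with discriminant 4·23 = 92.
2 divides disc(K) = 92, so 2 ramifies.

ramifies in O_K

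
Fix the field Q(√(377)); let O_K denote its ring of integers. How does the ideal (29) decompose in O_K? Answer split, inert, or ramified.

ramified — (29) = 𝔭²

Since 377 ≡ 1 mod 4, the ring of integers is ℤ[(1+√377)/2] with discriminant 377.
29 divides disc(K) = 377, so 29 ramifies.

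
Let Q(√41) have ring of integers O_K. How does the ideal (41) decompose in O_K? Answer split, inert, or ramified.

41 is ramified

d = 41 ≡ 1 (mod 4), so O_K = ℤ[(1+√41)/2] and disc(K) = d = 41.
Ramification test: 41 | 41. The prime 41 ramifies in K.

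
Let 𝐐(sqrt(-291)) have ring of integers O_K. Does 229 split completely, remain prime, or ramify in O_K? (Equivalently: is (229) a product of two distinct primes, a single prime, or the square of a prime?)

Since -291 ≡ 1 mod 4, the ring of integers is ℤ[(1+√-291)/2] with discriminant -291.
229 ∤ -291, so 229 is unramified.
(-291/229) = 167^114 mod 229 = 1, giving Legendre symbol 1.
Legendre symbol 1 ⇒ 229 is split.

split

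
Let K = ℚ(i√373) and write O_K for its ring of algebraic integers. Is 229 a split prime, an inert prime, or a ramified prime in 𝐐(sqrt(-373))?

-373 mod 4 = 3, hence disc K = 4·(-373) = -1492 and O_K = ℤ[√-373].
229 ∤ -1492, so 229 is unramified.
(-373/229) = 85^114 mod 229 = 1, giving Legendre symbol 1.
d is a quadratic residue mod p, hence 229 splits in O_K.

split — (229) = 𝔭₁𝔭₂ with 𝔭₁ ≠ 𝔭₂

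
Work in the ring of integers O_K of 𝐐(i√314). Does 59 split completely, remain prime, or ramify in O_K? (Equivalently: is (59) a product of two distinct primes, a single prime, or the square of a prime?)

p is inert

-314 mod 4 = 2, hence disc K = 4·(-314) = -1256 and O_K = ℤ[√-314].
59 ∤ -1256, so 59 is unramified.
Compute (-314/59) via Euler: 40^((59-1)/2) mod 59 = 58, so (-314/59) = -1.
(-314/59) = -1, so 59 is inert.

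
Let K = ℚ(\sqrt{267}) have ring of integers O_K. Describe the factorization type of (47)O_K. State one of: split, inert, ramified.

split

d = 267 ≡ 3 (mod 4), so O_K = ℤ[√267] and disc(K) = 4d = 1068.
disc(K) = 1068 is not divisible by 47; 47 is unramified.
(267/47) = 32^23 mod 47 = 1, giving Legendre symbol 1.
d is a quadratic residue mod p, hence 47 splits in O_K.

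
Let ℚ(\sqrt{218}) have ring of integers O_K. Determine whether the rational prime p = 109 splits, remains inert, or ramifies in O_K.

Since 218 ≢ 1 mod 4, the ring of integers is ℤ[√218] with discriminant 4·218 = 872.
109 divides disc(K) = 872, so 109 ramifies.

ramified — (109) = 𝔭²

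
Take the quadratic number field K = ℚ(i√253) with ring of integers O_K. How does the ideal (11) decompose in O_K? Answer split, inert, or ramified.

d = -253 ≡ 3 (mod 4), so O_K = ℤ[√-253] and disc(K) = 4d = -1012.
disc(K) = -1012 = 11·(-92), so p = 11 is ramified.

ramified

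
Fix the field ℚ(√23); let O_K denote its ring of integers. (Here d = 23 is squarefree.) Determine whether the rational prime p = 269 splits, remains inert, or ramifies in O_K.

23 mod 4 = 3, hence disc K = 4·23 = 92 and O_K = ℤ[√23].
269 ∤ 92, so 269 is unramified.
Compute (23/269) via Euler: 23^((269-1)/2) mod 269 = 1, so (23/269) = 1.
Legendre symbol 1 ⇒ 269 is split.

p splits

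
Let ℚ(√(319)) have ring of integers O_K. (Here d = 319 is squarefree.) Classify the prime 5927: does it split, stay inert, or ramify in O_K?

split — (5927) = 𝔭₁𝔭₂ with 𝔭₁ ≠ 𝔭₂

Since 319 ≢ 1 mod 4, the ring of integers is ℤ[√319] with discriminant 4·319 = 1276.
disc(K) = 1276 is not divisible by 5927; 5927 is unramified.
Euler's criterion: 319^2963 mod 5927 = 1. Thus (319|5927) = 1.
(319/5927) = 1, so 5927 splits.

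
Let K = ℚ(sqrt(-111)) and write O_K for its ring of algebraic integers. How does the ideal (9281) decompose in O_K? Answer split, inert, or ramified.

-111 mod 4 = 1, hence disc K = -111 and O_K = ℤ[(1+√-111)/2].
disc(K) = -111 is not divisible by 9281; 9281 is unramified.
Legendre symbol by Euler's criterion: (-111/9281) ≡ (-111)^4640 ≡ 1 (mod 9281), i.e. (-111/9281) = 1.
d is a quadratic residue mod p, hence 9281 splits in O_K.

split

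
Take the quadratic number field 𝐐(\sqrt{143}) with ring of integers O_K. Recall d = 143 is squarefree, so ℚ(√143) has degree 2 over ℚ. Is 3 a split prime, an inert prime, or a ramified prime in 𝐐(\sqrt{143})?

Since 143 ≢ 1 mod 4, the ring of integers is ℤ[√143] with discriminant 4·143 = 572.
3 ∤ 572, so 3 is unramified.
Euler's criterion: 143^1 mod 3 = 2. Thus (143|3) = -1.
(143/3) = -1, so 3 is inert.

inert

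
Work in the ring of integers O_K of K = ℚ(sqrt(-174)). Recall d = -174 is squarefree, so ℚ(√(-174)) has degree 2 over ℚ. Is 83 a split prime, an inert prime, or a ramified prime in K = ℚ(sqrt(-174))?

split

Since -174 ≢ 1 mod 4, the ring of integers is ℤ[√-174] with discriminant 4·(-174) = -696.
Since gcd(83, -696) = 1 the prime 83 does not ramify.
Compute (-174/83) via Euler: 75^((83-1)/2) mod 83 = 1, so (-174/83) = 1.
(-174/83) = 1, so 83 splits.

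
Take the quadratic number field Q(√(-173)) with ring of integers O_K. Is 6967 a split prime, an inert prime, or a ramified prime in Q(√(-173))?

Since -173 ≢ 1 mod 4, the ring of integers is ℤ[√-173] with discriminant 4·(-173) = -692.
Since gcd(6967, -692) = 1 the prime 6967 does not ramify.
Legendre symbol by Euler's criterion: (-173/6967) ≡ (-173)^3483 ≡ 6966 (mod 6967), i.e. (-173/6967) = -1.
d is a non-residue mod p, hence 6967 remains inert in O_K.

remains prime (inert)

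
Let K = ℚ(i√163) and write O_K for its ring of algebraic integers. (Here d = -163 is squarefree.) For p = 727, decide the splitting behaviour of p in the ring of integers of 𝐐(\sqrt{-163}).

727 remains inert

-163 mod 4 = 1, hence disc K = -163 and O_K = ℤ[(1+√-163)/2].
disc(K) = -163 is not divisible by 727; 727 is unramified.
Compute (-163/727) via Euler: 564^((727-1)/2) mod 727 = 726, so (-163/727) = -1.
(-163/727) = -1, so 727 is inert.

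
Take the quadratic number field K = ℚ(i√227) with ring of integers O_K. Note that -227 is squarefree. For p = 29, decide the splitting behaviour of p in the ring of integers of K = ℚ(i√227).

-227 mod 4 = 1, hence disc K = -227 and O_K = ℤ[(1+√-227)/2].
Since gcd(29, -227) = 1 the prime 29 does not ramify.
Legendre symbol by Euler's criterion: (-227/29) ≡ (-227)^14 ≡ 1 (mod 29), i.e. (-227/29) = 1.
(-227/29) = 1, so 29 splits.

29 splits in O_K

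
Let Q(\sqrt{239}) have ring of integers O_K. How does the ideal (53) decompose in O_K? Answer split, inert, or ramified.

Since 239 ≢ 1 mod 4, the ring of integers is ℤ[√239] with discriminant 4·239 = 956.
53 ∤ 956, so 53 is unramified.
Euler's criterion: 239^26 mod 53 = 52. Thus (239|53) = -1.
d is a non-residue mod p, hence 53 remains inert in O_K.

remains prime (inert)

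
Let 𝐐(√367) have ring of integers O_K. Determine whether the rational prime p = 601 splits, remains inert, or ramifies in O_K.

Since 367 ≢ 1 mod 4, the ring of integers is ℤ[√367] with discriminant 4·367 = 1468.
601 ∤ 1468, so 601 is unramified.
Legendre symbol by Euler's criterion: (367/601) ≡ 367^300 ≡ 1 (mod 601), i.e. (367/601) = 1.
Legendre symbol 1 ⇒ 601 is split.

splits completely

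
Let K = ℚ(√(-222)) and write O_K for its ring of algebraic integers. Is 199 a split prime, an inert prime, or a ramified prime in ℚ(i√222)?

d = -222 ≡ 2 (mod 4), so O_K = ℤ[√-222] and disc(K) = 4d = -888.
disc(K) = -888 is not divisible by 199; 199 is unramified.
(-222/199) = 176^99 mod 199 = 198, giving Legendre symbol -1.
Legendre symbol -1 ⇒ 199 is inert.

inert — (199) stays prime in O_K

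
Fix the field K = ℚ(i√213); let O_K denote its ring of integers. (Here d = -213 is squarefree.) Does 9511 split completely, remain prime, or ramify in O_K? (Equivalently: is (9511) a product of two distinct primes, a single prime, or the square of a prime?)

d = -213 ≡ 3 (mod 4), so O_K = ℤ[√-213] and disc(K) = 4d = -852.
disc(K) = -852 is not divisible by 9511; 9511 is unramified.
(-213/9511) = 9298^4755 mod 9511 = 1, giving Legendre symbol 1.
(-213/9511) = 1, so 9511 splits.

split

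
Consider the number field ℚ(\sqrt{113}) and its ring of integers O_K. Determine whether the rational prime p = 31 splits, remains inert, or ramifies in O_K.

d = 113 ≡ 1 (mod 4), so O_K = ℤ[(1+√113)/2] and disc(K) = d = 113.
disc(K) = 113 is not divisible by 31; 31 is unramified.
Legendre symbol by Euler's criterion: (113/31) ≡ 113^15 ≡ 1 (mod 31), i.e. (113/31) = 1.
d is a quadratic residue mod p, hence 31 splits in O_K.

split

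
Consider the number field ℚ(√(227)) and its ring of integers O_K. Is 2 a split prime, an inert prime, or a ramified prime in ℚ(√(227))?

ramified — (2) = 𝔭²

d = 227 ≡ 3 (mod 4), so O_K = ℤ[√227] and disc(K) = 4d = 908.
2 divides disc(K) = 908, so 2 ramifies.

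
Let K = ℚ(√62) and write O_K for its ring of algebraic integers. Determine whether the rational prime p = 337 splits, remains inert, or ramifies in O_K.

inert

Since 62 ≢ 1 mod 4, the ring of integers is ℤ[√62] with discriminant 4·62 = 248.
337 ∤ 248, so 337 is unramified.
Legendre symbol by Euler's criterion: (62/337) ≡ 62^168 ≡ 336 (mod 337), i.e. (62/337) = -1.
Legendre symbol -1 ⇒ 337 is inert.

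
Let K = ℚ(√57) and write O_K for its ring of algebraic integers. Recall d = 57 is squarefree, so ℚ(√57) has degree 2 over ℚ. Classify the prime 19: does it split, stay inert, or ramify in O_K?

d = 57 ≡ 1 (mod 4), so O_K = ℤ[(1+√57)/2] and disc(K) = d = 57.
disc(K) = 57 = 19·3, so p = 19 is ramified.

ramified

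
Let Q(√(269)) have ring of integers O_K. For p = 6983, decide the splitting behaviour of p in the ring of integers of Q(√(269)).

split — (6983) = 𝔭₁𝔭₂ with 𝔭₁ ≠ 𝔭₂

Since 269 ≡ 1 mod 4, the ring of integers is ℤ[(1+√269)/2] with discriminant 269.
Since gcd(6983, 269) = 1 the prime 6983 does not ramify.
Legendre symbol by Euler's criterion: (269/6983) ≡ 269^3491 ≡ 1 (mod 6983), i.e. (269/6983) = 1.
d is a quadratic residue mod p, hence 6983 splits in O_K.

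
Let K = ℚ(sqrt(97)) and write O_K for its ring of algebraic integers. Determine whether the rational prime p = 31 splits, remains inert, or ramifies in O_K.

split

Since 97 ≡ 1 mod 4, the ring of integers is ℤ[(1+√97)/2] with discriminant 97.
disc(K) = 97 is not divisible by 31; 31 is unramified.
(97/31) = 4^15 mod 31 = 1, giving Legendre symbol 1.
(97/31) = 1, so 31 splits.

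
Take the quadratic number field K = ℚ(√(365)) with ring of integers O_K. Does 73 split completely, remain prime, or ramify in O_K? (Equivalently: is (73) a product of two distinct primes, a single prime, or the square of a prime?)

ramifies in O_K

365 mod 4 = 1, hence disc K = 365 and O_K = ℤ[(1+√365)/2].
Ramification test: 73 | 365. The prime 73 ramifies in K.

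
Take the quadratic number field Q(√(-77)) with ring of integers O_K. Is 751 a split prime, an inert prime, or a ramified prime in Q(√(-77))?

d = -77 ≡ 3 (mod 4), so O_K = ℤ[√-77] and disc(K) = 4d = -308.
Since gcd(751, -308) = 1 the prime 751 does not ramify.
(-77/751) = 674^375 mod 751 = 750, giving Legendre symbol -1.
d is a non-residue mod p, hence 751 remains inert in O_K.

remains prime (inert)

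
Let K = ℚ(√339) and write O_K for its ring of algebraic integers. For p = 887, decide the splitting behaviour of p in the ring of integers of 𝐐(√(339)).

p is inert

339 mod 4 = 3, hence disc K = 4·339 = 1356 and O_K = ℤ[√339].
Since gcd(887, 1356) = 1 the prime 887 does not ramify.
Compute (339/887) via Euler: 339^((887-1)/2) mod 887 = 886, so (339/887) = -1.
Legendre symbol -1 ⇒ 887 is inert.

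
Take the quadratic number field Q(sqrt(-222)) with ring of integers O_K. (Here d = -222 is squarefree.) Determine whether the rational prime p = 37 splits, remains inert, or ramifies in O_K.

-222 mod 4 = 2, hence disc K = 4·(-222) = -888 and O_K = ℤ[√-222].
37 divides disc(K) = -888, so 37 ramifies.

ramifies in O_K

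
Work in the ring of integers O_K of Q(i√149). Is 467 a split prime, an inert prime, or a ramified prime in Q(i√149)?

p is inert

-149 mod 4 = 3, hence disc K = 4·(-149) = -596 and O_K = ℤ[√-149].
Since gcd(467, -596) = 1 the prime 467 does not ramify.
Compute (-149/467) via Euler: 318^((467-1)/2) mod 467 = 466, so (-149/467) = -1.
(-149/467) = -1, so 467 is inert.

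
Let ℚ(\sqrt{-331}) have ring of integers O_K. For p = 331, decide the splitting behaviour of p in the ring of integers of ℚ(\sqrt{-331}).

-331 mod 4 = 1, hence disc K = -331 and O_K = ℤ[(1+√-331)/2].
331 divides disc(K) = -331, so 331 ramifies.

331 is ramified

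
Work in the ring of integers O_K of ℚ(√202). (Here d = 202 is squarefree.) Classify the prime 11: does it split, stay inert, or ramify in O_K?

split

d = 202 ≡ 2 (mod 4), so O_K = ℤ[√202] and disc(K) = 4d = 808.
Since gcd(11, 808) = 1 the prime 11 does not ramify.
Legendre symbol by Euler's criterion: (202/11) ≡ 202^5 ≡ 1 (mod 11), i.e. (202/11) = 1.
Legendre symbol 1 ⇒ 11 is split.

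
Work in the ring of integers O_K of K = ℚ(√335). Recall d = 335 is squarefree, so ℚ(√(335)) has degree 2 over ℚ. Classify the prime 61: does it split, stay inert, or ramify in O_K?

d = 335 ≡ 3 (mod 4), so O_K = ℤ[√335] and disc(K) = 4d = 1340.
Since gcd(61, 1340) = 1 the prime 61 does not ramify.
Euler's criterion: 335^30 mod 61 = 60. Thus (335|61) = -1.
(335/61) = -1, so 61 is inert.

inert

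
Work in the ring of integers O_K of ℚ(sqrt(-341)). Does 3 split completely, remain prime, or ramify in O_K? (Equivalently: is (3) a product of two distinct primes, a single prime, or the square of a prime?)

d = -341 ≡ 3 (mod 4), so O_K = ℤ[√-341] and disc(K) = 4d = -1364.
disc(K) = -1364 is not divisible by 3; 3 is unramified.
(-341/3) = 1^1 mod 3 = 1, giving Legendre symbol 1.
Legendre symbol 1 ⇒ 3 is split.

splits completely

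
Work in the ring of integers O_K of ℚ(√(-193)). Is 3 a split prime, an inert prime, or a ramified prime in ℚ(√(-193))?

remains prime (inert)

d = -193 ≡ 3 (mod 4), so O_K = ℤ[√-193] and disc(K) = 4d = -772.
3 ∤ -772, so 3 is unramified.
(-193/3) = 2^1 mod 3 = 2, giving Legendre symbol -1.
(-193/3) = -1, so 3 is inert.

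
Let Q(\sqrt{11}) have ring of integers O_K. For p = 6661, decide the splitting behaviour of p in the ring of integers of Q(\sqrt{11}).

d = 11 ≡ 3 (mod 4), so O_K = ℤ[√11] and disc(K) = 4d = 44.
Since gcd(6661, 44) = 1 the prime 6661 does not ramify.
Euler's criterion: 11^3330 mod 6661 = 6660. Thus (11|6661) = -1.
d is a non-residue mod p, hence 6661 remains inert in O_K.

6661 remains inert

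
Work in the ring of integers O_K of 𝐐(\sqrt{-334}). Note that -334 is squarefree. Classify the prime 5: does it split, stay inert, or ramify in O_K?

d = -334 ≡ 2 (mod 4), so O_K = ℤ[√-334] and disc(K) = 4d = -1336.
Since gcd(5, -1336) = 1 the prime 5 does not ramify.
(-334/5) = 1^2 mod 5 = 1, giving Legendre symbol 1.
(-334/5) = 1, so 5 splits.

split — (5) = 𝔭₁𝔭₂ with 𝔭₁ ≠ 𝔭₂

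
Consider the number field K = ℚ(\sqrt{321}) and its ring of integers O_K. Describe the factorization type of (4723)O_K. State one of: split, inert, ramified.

321 mod 4 = 1, hence disc K = 321 and O_K = ℤ[(1+√321)/2].
Since gcd(4723, 321) = 1 the prime 4723 does not ramify.
Legendre symbol by Euler's criterion: (321/4723) ≡ 321^2361 ≡ 4722 (mod 4723), i.e. (321/4723) = -1.
(321/4723) = -1, so 4723 is inert.

inert — (4723) stays prime in O_K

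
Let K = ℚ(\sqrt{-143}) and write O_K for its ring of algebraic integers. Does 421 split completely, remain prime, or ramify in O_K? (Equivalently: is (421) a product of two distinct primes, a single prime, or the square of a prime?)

Since -143 ≡ 1 mod 4, the ring of integers is ℤ[(1+√-143)/2] with discriminant -143.
421 ∤ -143, so 421 is unramified.
Legendre symbol by Euler's criterion: (-143/421) ≡ (-143)^210 ≡ 420 (mod 421), i.e. (-143/421) = -1.
d is a non-residue mod p, hence 421 remains inert in O_K.

421 remains inert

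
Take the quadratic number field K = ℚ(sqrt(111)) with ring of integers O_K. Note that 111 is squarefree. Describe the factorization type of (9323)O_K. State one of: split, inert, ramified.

9323 splits in O_K

d = 111 ≡ 3 (mod 4), so O_K = ℤ[√111] and disc(K) = 4d = 444.
9323 ∤ 444, so 9323 is unramified.
(111/9323) = 111^4661 mod 9323 = 1, giving Legendre symbol 1.
Legendre symbol 1 ⇒ 9323 is split.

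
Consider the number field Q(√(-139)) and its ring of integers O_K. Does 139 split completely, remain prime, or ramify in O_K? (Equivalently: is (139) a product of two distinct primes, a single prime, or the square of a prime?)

-139 mod 4 = 1, hence disc K = -139 and O_K = ℤ[(1+√-139)/2].
Ramification test: 139 | -139. The prime 139 ramifies in K.

ramified — (139) = 𝔭²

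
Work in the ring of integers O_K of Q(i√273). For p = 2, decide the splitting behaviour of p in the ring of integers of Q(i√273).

ramified — (2) = 𝔭²

d = -273 ≡ 3 (mod 4), so O_K = ℤ[√-273] and disc(K) = 4d = -1092.
Ramification test: 2 | -1092. The prime 2 ramifies in K.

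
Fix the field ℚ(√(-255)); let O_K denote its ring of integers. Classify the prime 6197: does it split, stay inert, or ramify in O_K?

6197 splits in O_K

d = -255 ≡ 1 (mod 4), so O_K = ℤ[(1+√-255)/2] and disc(K) = d = -255.
6197 ∤ -255, so 6197 is unramified.
Compute (-255/6197) via Euler: 5942^((6197-1)/2) mod 6197 = 1, so (-255/6197) = 1.
d is a quadratic residue mod p, hence 6197 splits in O_K.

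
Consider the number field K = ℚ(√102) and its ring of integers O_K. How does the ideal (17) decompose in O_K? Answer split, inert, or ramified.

102 mod 4 = 2, hence disc K = 4·102 = 408 and O_K = ℤ[√102].
disc(K) = 408 = 17·24, so p = 17 is ramified.

p ramifies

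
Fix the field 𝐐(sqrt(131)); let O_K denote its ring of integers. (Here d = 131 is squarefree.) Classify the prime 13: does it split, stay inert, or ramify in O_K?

splits completely

Since 131 ≢ 1 mod 4, the ring of integers is ℤ[√131] with discriminant 4·131 = 524.
disc(K) = 524 is not divisible by 13; 13 is unramified.
Legendre symbol by Euler's criterion: (131/13) ≡ 131^6 ≡ 1 (mod 13), i.e. (131/13) = 1.
Legendre symbol 1 ⇒ 13 is split.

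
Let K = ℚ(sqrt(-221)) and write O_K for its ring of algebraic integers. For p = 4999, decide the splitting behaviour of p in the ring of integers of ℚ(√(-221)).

-221 mod 4 = 3, hence disc K = 4·(-221) = -884 and O_K = ℤ[√-221].
4999 ∤ -884, so 4999 is unramified.
(-221/4999) = 4778^2499 mod 4999 = 1, giving Legendre symbol 1.
Legendre symbol 1 ⇒ 4999 is split.

4999 splits in O_K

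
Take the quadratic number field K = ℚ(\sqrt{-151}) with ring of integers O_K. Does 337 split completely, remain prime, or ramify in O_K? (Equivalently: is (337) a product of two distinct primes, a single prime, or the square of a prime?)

inert

Since -151 ≡ 1 mod 4, the ring of integers is ℤ[(1+√-151)/2] with discriminant -151.
337 ∤ -151, so 337 is unramified.
Legendre symbol by Euler's criterion: (-151/337) ≡ (-151)^168 ≡ 336 (mod 337), i.e. (-151/337) = -1.
Legendre symbol -1 ⇒ 337 is inert.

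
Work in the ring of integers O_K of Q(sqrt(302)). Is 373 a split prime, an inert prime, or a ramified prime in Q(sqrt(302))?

302 mod 4 = 2, hence disc K = 4·302 = 1208 and O_K = ℤ[√302].
373 ∤ 1208, so 373 is unramified.
(302/373) = 302^186 mod 373 = 1, giving Legendre symbol 1.
(302/373) = 1, so 373 splits.

p splits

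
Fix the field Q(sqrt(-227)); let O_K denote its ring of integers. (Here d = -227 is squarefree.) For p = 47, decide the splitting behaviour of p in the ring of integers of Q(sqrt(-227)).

split — (47) = 𝔭₁𝔭₂ with 𝔭₁ ≠ 𝔭₂

d = -227 ≡ 1 (mod 4), so O_K = ℤ[(1+√-227)/2] and disc(K) = d = -227.
Since gcd(47, -227) = 1 the prime 47 does not ramify.
Legendre symbol by Euler's criterion: (-227/47) ≡ (-227)^23 ≡ 1 (mod 47), i.e. (-227/47) = 1.
d is a quadratic residue mod p, hence 47 splits in O_K.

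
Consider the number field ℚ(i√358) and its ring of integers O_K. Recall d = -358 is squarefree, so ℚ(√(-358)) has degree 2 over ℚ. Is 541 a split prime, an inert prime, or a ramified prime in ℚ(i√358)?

d = -358 ≡ 2 (mod 4), so O_K = ℤ[√-358] and disc(K) = 4d = -1432.
disc(K) = -1432 is not divisible by 541; 541 is unramified.
Euler's criterion: (-358)^270 mod 541 = 540. Thus (-358|541) = -1.
(-358/541) = -1, so 541 is inert.

inert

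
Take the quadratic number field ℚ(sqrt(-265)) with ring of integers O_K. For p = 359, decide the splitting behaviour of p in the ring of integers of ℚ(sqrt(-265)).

-265 mod 4 = 3, hence disc K = 4·(-265) = -1060 and O_K = ℤ[√-265].
disc(K) = -1060 is not divisible by 359; 359 is unramified.
Compute (-265/359) via Euler: 94^((359-1)/2) mod 359 = 1, so (-265/359) = 1.
(-265/359) = 1, so 359 splits.

359 splits in O_K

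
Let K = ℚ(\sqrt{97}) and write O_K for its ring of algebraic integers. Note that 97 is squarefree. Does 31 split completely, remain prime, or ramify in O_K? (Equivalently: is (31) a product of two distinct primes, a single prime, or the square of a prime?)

31 splits in O_K

Since 97 ≡ 1 mod 4, the ring of integers is ℤ[(1+√97)/2] with discriminant 97.
disc(K) = 97 is not divisible by 31; 31 is unramified.
Legendre symbol by Euler's criterion: (97/31) ≡ 97^15 ≡ 1 (mod 31), i.e. (97/31) = 1.
d is a quadratic residue mod p, hence 31 splits in O_K.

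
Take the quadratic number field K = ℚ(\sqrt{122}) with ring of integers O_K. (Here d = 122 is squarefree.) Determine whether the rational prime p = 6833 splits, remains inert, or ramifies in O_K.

122 mod 4 = 2, hence disc K = 4·122 = 488 and O_K = ℤ[√122].
6833 ∤ 488, so 6833 is unramified.
Legendre symbol by Euler's criterion: (122/6833) ≡ 122^3416 ≡ 1 (mod 6833), i.e. (122/6833) = 1.
Legendre symbol 1 ⇒ 6833 is split.

split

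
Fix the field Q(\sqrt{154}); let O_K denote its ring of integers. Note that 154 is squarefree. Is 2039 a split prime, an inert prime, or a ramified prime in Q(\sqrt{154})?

split

d = 154 ≡ 2 (mod 4), so O_K = ℤ[√154] and disc(K) = 4d = 616.
disc(K) = 616 is not divisible by 2039; 2039 is unramified.
Compute (154/2039) via Euler: 154^((2039-1)/2) mod 2039 = 1, so (154/2039) = 1.
Legendre symbol 1 ⇒ 2039 is split.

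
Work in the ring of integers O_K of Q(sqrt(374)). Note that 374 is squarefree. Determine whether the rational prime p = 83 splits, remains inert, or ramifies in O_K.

374 mod 4 = 2, hence disc K = 4·374 = 1496 and O_K = ℤ[√374].
Since gcd(83, 1496) = 1 the prime 83 does not ramify.
Compute (374/83) via Euler: 42^((83-1)/2) mod 83 = 82, so (374/83) = -1.
(374/83) = -1, so 83 is inert.

remains prime (inert)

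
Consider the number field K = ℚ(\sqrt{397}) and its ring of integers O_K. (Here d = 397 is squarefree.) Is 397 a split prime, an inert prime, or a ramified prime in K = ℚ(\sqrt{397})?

p ramifies

d = 397 ≡ 1 (mod 4), so O_K = ℤ[(1+√397)/2] and disc(K) = d = 397.
disc(K) = 397 = 397·1, so p = 397 is ramified.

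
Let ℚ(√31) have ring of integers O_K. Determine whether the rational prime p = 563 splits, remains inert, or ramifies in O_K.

Since 31 ≢ 1 mod 4, the ring of integers is ℤ[√31] with discriminant 4·31 = 124.
Since gcd(563, 124) = 1 the prime 563 does not ramify.
Compute (31/563) via Euler: 31^((563-1)/2) mod 563 = 562, so (31/563) = -1.
(31/563) = -1, so 563 is inert.

563 remains inert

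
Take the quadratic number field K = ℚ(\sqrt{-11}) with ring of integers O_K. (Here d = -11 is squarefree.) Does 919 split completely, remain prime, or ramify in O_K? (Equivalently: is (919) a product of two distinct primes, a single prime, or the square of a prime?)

919 remains inert

-11 mod 4 = 1, hence disc K = -11 and O_K = ℤ[(1+√-11)/2].
Since gcd(919, -11) = 1 the prime 919 does not ramify.
(-11/919) = 908^459 mod 919 = 918, giving Legendre symbol -1.
(-11/919) = -1, so 919 is inert.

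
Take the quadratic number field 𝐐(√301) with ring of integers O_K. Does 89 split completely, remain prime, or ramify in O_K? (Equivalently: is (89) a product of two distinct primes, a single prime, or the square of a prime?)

splits completely

301 mod 4 = 1, hence disc K = 301 and O_K = ℤ[(1+√301)/2].
89 ∤ 301, so 89 is unramified.
Euler's criterion: 301^44 mod 89 = 1. Thus (301|89) = 1.
(301/89) = 1, so 89 splits.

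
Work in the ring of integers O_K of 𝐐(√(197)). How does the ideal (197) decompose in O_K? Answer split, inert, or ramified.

ramified — (197) = 𝔭²

Since 197 ≡ 1 mod 4, the ring of integers is ℤ[(1+√197)/2] with discriminant 197.
Ramification test: 197 | 197. The prime 197 ramifies in K.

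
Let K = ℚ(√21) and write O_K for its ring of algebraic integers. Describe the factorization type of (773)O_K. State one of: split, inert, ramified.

Since 21 ≡ 1 mod 4, the ring of integers is ℤ[(1+√21)/2] with discriminant 21.
disc(K) = 21 is not divisible by 773; 773 is unramified.
Compute (21/773) via Euler: 21^((773-1)/2) mod 773 = 1, so (21/773) = 1.
Legendre symbol 1 ⇒ 773 is split.

splits completely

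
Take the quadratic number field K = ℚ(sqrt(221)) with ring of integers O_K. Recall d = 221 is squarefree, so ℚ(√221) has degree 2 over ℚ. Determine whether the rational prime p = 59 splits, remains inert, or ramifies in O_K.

remains prime (inert)

221 mod 4 = 1, hence disc K = 221 and O_K = ℤ[(1+√221)/2].
Since gcd(59, 221) = 1 the prime 59 does not ramify.
Euler's criterion: 221^29 mod 59 = 58. Thus (221|59) = -1.
Legendre symbol -1 ⇒ 59 is inert.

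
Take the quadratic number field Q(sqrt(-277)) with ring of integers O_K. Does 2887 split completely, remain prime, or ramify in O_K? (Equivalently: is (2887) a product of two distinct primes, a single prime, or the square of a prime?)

inert

Since -277 ≢ 1 mod 4, the ring of integers is ℤ[√-277] with discriminant 4·(-277) = -1108.
Since gcd(2887, -1108) = 1 the prime 2887 does not ramify.
Legendre symbol by Euler's criterion: (-277/2887) ≡ (-277)^1443 ≡ 2886 (mod 2887), i.e. (-277/2887) = -1.
d is a non-residue mod p, hence 2887 remains inert in O_K.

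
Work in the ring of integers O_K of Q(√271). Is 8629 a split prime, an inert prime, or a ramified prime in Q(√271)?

split

271 mod 4 = 3, hence disc K = 4·271 = 1084 and O_K = ℤ[√271].
disc(K) = 1084 is not divisible by 8629; 8629 is unramified.
Euler's criterion: 271^4314 mod 8629 = 1. Thus (271|8629) = 1.
Legendre symbol 1 ⇒ 8629 is split.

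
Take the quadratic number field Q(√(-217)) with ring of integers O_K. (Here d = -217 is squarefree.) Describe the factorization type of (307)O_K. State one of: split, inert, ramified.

d = -217 ≡ 3 (mod 4), so O_K = ℤ[√-217] and disc(K) = 4d = -868.
307 ∤ -868, so 307 is unramified.
Legendre symbol by Euler's criterion: (-217/307) ≡ (-217)^153 ≡ 1 (mod 307), i.e. (-217/307) = 1.
d is a quadratic residue mod p, hence 307 splits in O_K.

p splits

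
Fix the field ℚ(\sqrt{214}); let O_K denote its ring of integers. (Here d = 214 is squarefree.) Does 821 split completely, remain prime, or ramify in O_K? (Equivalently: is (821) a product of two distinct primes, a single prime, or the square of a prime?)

214 mod 4 = 2, hence disc K = 4·214 = 856 and O_K = ℤ[√214].
821 ∤ 856, so 821 is unramified.
Euler's criterion: 214^410 mod 821 = 1. Thus (214|821) = 1.
Legendre symbol 1 ⇒ 821 is split.

split — (821) = 𝔭₁𝔭₂ with 𝔭₁ ≠ 𝔭₂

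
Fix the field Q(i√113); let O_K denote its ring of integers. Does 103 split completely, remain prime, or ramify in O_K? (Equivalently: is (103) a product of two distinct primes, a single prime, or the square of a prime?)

103 splits in O_K

-113 mod 4 = 3, hence disc K = 4·(-113) = -452 and O_K = ℤ[√-113].
103 ∤ -452, so 103 is unramified.
Euler's criterion: (-113)^51 mod 103 = 1. Thus (-113|103) = 1.
d is a quadratic residue mod p, hence 103 splits in O_K.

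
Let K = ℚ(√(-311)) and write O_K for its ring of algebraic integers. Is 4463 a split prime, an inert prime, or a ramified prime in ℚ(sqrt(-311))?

Since -311 ≡ 1 mod 4, the ring of integers is ℤ[(1+√-311)/2] with discriminant -311.
disc(K) = -311 is not divisible by 4463; 4463 is unramified.
Legendre symbol by Euler's criterion: (-311/4463) ≡ (-311)^2231 ≡ 1 (mod 4463), i.e. (-311/4463) = 1.
(-311/4463) = 1, so 4463 splits.

split — (4463) = 𝔭₁𝔭₂ with 𝔭₁ ≠ 𝔭₂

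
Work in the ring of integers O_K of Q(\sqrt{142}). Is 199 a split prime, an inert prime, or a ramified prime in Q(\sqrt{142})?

inert

Since 142 ≢ 1 mod 4, the ring of integers is ℤ[√142] with discriminant 4·142 = 568.
199 ∤ 568, so 199 is unramified.
(142/199) = 142^99 mod 199 = 198, giving Legendre symbol -1.
d is a non-residue mod p, hence 199 remains inert in O_K.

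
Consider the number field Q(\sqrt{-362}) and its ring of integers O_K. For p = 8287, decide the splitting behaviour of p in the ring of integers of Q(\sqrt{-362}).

inert — (8287) stays prime in O_K

d = -362 ≡ 2 (mod 4), so O_K = ℤ[√-362] and disc(K) = 4d = -1448.
8287 ∤ -1448, so 8287 is unramified.
Euler's criterion: (-362)^4143 mod 8287 = 8286. Thus (-362|8287) = -1.
(-362/8287) = -1, so 8287 is inert.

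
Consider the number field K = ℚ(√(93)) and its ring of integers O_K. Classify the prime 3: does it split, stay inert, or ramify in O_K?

93 mod 4 = 1, hence disc K = 93 and O_K = ℤ[(1+√93)/2].
3 divides disc(K) = 93, so 3 ramifies.

3 is ramified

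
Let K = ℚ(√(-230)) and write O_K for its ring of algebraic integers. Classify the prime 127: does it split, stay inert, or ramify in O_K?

p is inert

-230 mod 4 = 2, hence disc K = 4·(-230) = -920 and O_K = ℤ[√-230].
disc(K) = -920 is not divisible by 127; 127 is unramified.
Legendre symbol by Euler's criterion: (-230/127) ≡ (-230)^63 ≡ 126 (mod 127), i.e. (-230/127) = -1.
(-230/127) = -1, so 127 is inert.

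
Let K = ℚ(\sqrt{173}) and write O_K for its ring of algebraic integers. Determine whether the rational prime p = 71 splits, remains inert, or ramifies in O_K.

71 remains inert

173 mod 4 = 1, hence disc K = 173 and O_K = ℤ[(1+√173)/2].
71 ∤ 173, so 71 is unramified.
Legendre symbol by Euler's criterion: (173/71) ≡ 173^35 ≡ 70 (mod 71), i.e. (173/71) = -1.
Legendre symbol -1 ⇒ 71 is inert.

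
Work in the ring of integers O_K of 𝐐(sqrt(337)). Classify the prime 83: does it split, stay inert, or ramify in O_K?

inert

337 mod 4 = 1, hence disc K = 337 and O_K = ℤ[(1+√337)/2].
disc(K) = 337 is not divisible by 83; 83 is unramified.
Compute (337/83) via Euler: 5^((83-1)/2) mod 83 = 82, so (337/83) = -1.
Legendre symbol -1 ⇒ 83 is inert.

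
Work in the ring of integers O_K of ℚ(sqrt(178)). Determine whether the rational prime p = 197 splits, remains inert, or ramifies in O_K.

Since 178 ≢ 1 mod 4, the ring of integers is ℤ[√178] with discriminant 4·178 = 712.
disc(K) = 712 is not divisible by 197; 197 is unramified.
(178/197) = 178^98 mod 197 = 1, giving Legendre symbol 1.
(178/197) = 1, so 197 splits.

splits completely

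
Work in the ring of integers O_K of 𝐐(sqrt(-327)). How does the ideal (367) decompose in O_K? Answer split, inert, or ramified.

-327 mod 4 = 1, hence disc K = -327 and O_K = ℤ[(1+√-327)/2].
367 ∤ -327, so 367 is unramified.
Compute (-327/367) via Euler: 40^((367-1)/2) mod 367 = 366, so (-327/367) = -1.
d is a non-residue mod p, hence 367 remains inert in O_K.

inert — (367) stays prime in O_K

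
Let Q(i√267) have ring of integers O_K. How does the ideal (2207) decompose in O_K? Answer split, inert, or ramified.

p is inert

d = -267 ≡ 1 (mod 4), so O_K = ℤ[(1+√-267)/2] and disc(K) = d = -267.
Since gcd(2207, -267) = 1 the prime 2207 does not ramify.
Legendre symbol by Euler's criterion: (-267/2207) ≡ (-267)^1103 ≡ 2206 (mod 2207), i.e. (-267/2207) = -1.
Legendre symbol -1 ⇒ 2207 is inert.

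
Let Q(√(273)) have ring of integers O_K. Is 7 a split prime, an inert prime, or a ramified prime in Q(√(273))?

d = 273 ≡ 1 (mod 4), so O_K = ℤ[(1+√273)/2] and disc(K) = d = 273.
Ramification test: 7 | 273. The prime 7 ramifies in K.

ramifies in O_K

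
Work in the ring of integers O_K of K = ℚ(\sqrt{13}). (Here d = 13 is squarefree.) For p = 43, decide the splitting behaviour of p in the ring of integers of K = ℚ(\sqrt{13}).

split

13 mod 4 = 1, hence disc K = 13 and O_K = ℤ[(1+√13)/2].
Since gcd(43, 13) = 1 the prime 43 does not ramify.
(13/43) = 13^21 mod 43 = 1, giving Legendre symbol 1.
(13/43) = 1, so 43 splits.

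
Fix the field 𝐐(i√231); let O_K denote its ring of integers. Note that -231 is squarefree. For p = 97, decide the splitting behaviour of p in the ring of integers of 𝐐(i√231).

remains prime (inert)

d = -231 ≡ 1 (mod 4), so O_K = ℤ[(1+√-231)/2] and disc(K) = d = -231.
97 ∤ -231, so 97 is unramified.
(-231/97) = 60^48 mod 97 = 96, giving Legendre symbol -1.
(-231/97) = -1, so 97 is inert.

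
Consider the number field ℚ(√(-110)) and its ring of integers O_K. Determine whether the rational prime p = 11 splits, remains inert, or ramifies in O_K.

ramifies in O_K

Since -110 ≢ 1 mod 4, the ring of integers is ℤ[√-110] with discriminant 4·(-110) = -440.
disc(K) = -440 = 11·(-40), so p = 11 is ramified.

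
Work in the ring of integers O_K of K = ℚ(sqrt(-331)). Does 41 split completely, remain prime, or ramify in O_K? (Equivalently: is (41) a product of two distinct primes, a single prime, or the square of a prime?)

41 remains inert

-331 mod 4 = 1, hence disc K = -331 and O_K = ℤ[(1+√-331)/2].
41 ∤ -331, so 41 is unramified.
Euler's criterion: (-331)^20 mod 41 = 40. Thus (-331|41) = -1.
(-331/41) = -1, so 41 is inert.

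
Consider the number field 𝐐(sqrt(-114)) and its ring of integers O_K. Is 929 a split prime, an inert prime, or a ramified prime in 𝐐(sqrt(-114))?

inert

-114 mod 4 = 2, hence disc K = 4·(-114) = -456 and O_K = ℤ[√-114].
929 ∤ -456, so 929 is unramified.
(-114/929) = 815^464 mod 929 = 928, giving Legendre symbol -1.
d is a non-residue mod p, hence 929 remains inert in O_K.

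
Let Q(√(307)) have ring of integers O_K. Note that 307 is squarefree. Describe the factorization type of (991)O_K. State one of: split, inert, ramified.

307 mod 4 = 3, hence disc K = 4·307 = 1228 and O_K = ℤ[√307].
Since gcd(991, 1228) = 1 the prime 991 does not ramify.
Euler's criterion: 307^495 mod 991 = 990. Thus (307|991) = -1.
(307/991) = -1, so 991 is inert.

inert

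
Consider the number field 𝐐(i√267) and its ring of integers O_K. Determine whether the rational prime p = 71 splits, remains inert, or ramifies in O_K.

p is inert

-267 mod 4 = 1, hence disc K = -267 and O_K = ℤ[(1+√-267)/2].
71 ∤ -267, so 71 is unramified.
(-267/71) = 17^35 mod 71 = 70, giving Legendre symbol -1.
Legendre symbol -1 ⇒ 71 is inert.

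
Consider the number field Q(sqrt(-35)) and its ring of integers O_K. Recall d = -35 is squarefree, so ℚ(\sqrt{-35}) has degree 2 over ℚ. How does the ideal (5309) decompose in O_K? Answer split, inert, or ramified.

remains prime (inert)

Since -35 ≡ 1 mod 4, the ring of integers is ℤ[(1+√-35)/2] with discriminant -35.
Since gcd(5309, -35) = 1 the prime 5309 does not ramify.
Euler's criterion: (-35)^2654 mod 5309 = 5308. Thus (-35|5309) = -1.
(-35/5309) = -1, so 5309 is inert.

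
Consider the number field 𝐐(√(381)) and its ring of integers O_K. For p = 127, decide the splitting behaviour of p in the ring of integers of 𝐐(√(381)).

p ramifies

381 mod 4 = 1, hence disc K = 381 and O_K = ℤ[(1+√381)/2].
127 divides disc(K) = 381, so 127 ramifies.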